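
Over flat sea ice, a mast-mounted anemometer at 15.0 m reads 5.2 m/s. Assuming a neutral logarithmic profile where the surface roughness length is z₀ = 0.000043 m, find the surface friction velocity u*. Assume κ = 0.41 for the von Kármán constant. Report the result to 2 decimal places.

u* ≈ 0.17 m/s

Log law: V(z) = (u*/κ) · ln(z/z₀) ⇒ u* = κ · V / ln(z/z₀)
u* = 0.41 × 5.2 / ln(15.0/0.000043) = 0.41 × 5.2 / 12.7624
   = 2.1320 / 12.7624 = 0.1671 m/s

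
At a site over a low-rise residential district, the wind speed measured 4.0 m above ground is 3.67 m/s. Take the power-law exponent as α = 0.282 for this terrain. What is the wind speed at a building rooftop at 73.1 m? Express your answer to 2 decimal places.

8.33 m/s

Power-law profile: V₂ = V₁ · (z₂/z₁)^α
V₂ = 3.67 × (73.1/4.0)^0.282 = 3.67 × (18.2750)^0.282
    = 3.67 × 2.2690 = 8.3274 m/s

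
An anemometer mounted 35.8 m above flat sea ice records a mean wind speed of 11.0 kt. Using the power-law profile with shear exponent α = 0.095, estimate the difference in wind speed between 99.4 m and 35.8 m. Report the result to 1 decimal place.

Power law: V₂ = V₁ · (z₂/z₁)^α = 11.0 × (2.7765)^0.095 = 12.1206 kt
ΔV = 12.1206 − 11.0 = 1.1206 kt

1.1 kt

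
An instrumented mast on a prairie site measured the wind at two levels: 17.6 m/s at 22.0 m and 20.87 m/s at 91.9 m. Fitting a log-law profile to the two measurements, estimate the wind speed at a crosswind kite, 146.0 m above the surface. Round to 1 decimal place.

Log law: V ∝ ln(z/z₀). From the pair, with r = V₁/V₂ = 0.84332,
ln z₀ = (ln z₁ − r·ln z₂)/(1 − r) = (3.0910 − 0.84332×4.5207)/0.15668 = -4.6038 → z₀ = 0.01001 m
V₃ = V₁ · ln(z₃/z₀)/ln(z₁/z₀) = 17.6 × 9.5874/7.6948 = 21.9288 m/s

21.9 m/s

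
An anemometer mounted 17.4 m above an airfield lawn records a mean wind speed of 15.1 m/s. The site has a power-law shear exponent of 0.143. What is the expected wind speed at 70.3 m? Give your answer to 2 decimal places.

18.44 m/s

Power-law profile: V₂ = V₁ · (z₂/z₁)^α
V₂ = 15.1 × (70.3/17.4)^0.143 = 15.1 × (4.0402)^0.143
    = 15.1 × 1.2210 = 18.4371 m/s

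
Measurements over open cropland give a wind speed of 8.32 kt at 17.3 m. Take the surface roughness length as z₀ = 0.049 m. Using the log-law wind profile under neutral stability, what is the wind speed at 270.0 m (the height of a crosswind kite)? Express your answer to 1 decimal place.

12.2 kt

Log law: V(z) ∝ ln(z/z₀), so V₂/V₁ = ln(z₂/z₀) / ln(z₁/z₀).
ln(270.0/0.049) = 8.6144, ln(17.3/0.049) = 5.8666
V₂ = 8.32 × 8.6144/5.8666 = 8.32 × 1.4684 = 12.2168 kt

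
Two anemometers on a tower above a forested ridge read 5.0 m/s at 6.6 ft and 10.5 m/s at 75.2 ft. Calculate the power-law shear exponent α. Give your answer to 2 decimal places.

Power law: V₂/V₁ = (z₂/z₁)^α ⇒ α = ln(V₂/V₁) / ln(z₂/z₁)
α = ln(10.5/5.0) / ln(75.2/6.6) = ln(2.1000) / ln(11.3939)
  = 0.74194 / 2.43308 = 0.30494

α ≈ 0.30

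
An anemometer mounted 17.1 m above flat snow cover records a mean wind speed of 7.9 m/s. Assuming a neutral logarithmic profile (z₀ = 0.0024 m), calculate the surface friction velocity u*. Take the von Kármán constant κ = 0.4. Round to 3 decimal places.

u* ≈ 0.356 m/s

Log law: V(z) = (u*/κ) · ln(z/z₀) ⇒ u* = κ · V / ln(z/z₀)
u* = 0.4 × 7.9 / ln(17.1/0.0024) = 0.4 × 7.9 / 8.8714
   = 3.1600 / 8.8714 = 0.3562 m/s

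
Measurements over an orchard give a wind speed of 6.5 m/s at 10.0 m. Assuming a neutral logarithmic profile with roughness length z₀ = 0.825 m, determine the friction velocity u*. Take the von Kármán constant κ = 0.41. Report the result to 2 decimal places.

u* ≈ 1.07 m/s

Log law: V(z) = (u*/κ) · ln(z/z₀) ⇒ u* = κ · V / ln(z/z₀)
u* = 0.41 × 6.5 / ln(10.0/0.825) = 0.41 × 6.5 / 2.4950
   = 2.6650 / 2.4950 = 1.0682 m/s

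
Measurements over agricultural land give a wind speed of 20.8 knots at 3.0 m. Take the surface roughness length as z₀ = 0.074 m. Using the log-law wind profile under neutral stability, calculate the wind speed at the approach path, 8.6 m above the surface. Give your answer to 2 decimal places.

Log law: V(z) ∝ ln(z/z₀), so V₂/V₁ = ln(z₂/z₀) / ln(z₁/z₀).
ln(8.6/0.074) = 4.7555, ln(3.0/0.074) = 3.7023
V₂ = 20.8 × 4.7555/3.7023 = 20.8 × 1.2845 = 26.7167 knots

26.72 knots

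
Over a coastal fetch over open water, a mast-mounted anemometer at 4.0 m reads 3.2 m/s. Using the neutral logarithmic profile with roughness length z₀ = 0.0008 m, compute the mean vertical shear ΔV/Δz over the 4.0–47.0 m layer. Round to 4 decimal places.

Log law: V₂ = V₁ · ln(z₂/z₀)/ln(z₁/z₀) = 3.2 × 10.9810/8.5172 = 4.1257 m/s
ΔV/Δz = (4.1257 − 3.2)/(47.0 − 4.0) = 0.9257/43.0000 = 0.02153 m/s/m

0.0215 m/s/m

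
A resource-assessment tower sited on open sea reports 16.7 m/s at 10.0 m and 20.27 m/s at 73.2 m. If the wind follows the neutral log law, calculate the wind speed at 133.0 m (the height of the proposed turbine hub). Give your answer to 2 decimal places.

Log law: V ∝ ln(z/z₀). From the pair, with r = V₁/V₂ = 0.82388,
ln z₀ = (ln z₁ − r·ln z₂)/(1 − r) = (2.3026 − 0.82388×4.2932)/0.17612 = -7.0092 → z₀ = 0.0009035 m
V₃ = V₁ · ln(z₃/z₀)/ln(z₁/z₀) = 16.7 × 11.8996/9.3118 = 21.3409 m/s

21.34 m/s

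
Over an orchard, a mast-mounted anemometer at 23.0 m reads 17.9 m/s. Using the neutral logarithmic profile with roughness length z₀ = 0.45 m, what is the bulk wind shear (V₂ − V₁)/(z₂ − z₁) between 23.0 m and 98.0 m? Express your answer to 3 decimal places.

Log law: V₂ = V₁ · ln(z₂/z₀)/ln(z₁/z₀) = 17.9 × 5.3835/3.9340 = 24.4952 m/s
ΔV/Δz = (24.4952 − 17.9)/(98.0 − 23.0) = 6.5952/75.0000 = 0.08794 m/s/m

0.088 m/s/m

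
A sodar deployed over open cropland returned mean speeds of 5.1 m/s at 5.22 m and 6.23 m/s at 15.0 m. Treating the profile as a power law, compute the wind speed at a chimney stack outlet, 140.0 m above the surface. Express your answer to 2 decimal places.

9.52 m/s

First find α: α = ln(V₂/V₁)/ln(z₂/z₁) = ln(6.23/5.1)/ln(15.0/5.22) = 0.20014/1.05555 = 0.1896
Extrapolate from 15.0 m to 140.0 m: V₃ = 6.23 × (140.0/15.0)^0.1896 = 6.23 × 1.5273 = 9.5150 m/s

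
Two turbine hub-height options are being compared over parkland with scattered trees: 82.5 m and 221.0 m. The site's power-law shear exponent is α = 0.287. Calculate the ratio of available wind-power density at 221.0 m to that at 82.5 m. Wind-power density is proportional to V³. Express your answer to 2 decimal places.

2.34

Speed ratio: V_B/V_A = (z_B/z_A)^α = (221.0/82.5)^0.287 = (2.6788)^0.287 = 1.32684
Power-density ratio: P_B/P_A = (V_B/V_A)³ = (1.32684)³ = 2.33590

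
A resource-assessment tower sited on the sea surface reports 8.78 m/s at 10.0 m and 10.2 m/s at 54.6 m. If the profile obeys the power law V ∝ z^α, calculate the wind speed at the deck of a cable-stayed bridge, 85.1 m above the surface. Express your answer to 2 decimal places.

10.61 m/s

First find α: α = ln(V₂/V₁)/ln(z₂/z₁) = ln(10.2/8.78)/ln(54.6/10.0) = 0.14991/1.69745 = 0.0883
Extrapolate from 54.6 m to 85.1 m: V₃ = 10.2 × (85.1/54.6)^0.0883 = 10.2 × 1.0400 = 10.6077 m/s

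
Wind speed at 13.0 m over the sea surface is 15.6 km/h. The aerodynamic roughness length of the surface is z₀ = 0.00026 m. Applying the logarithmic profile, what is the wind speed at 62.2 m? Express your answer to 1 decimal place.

Log law: V(z) ∝ ln(z/z₀), so V₂/V₁ = ln(z₂/z₀) / ln(z₁/z₀).
ln(62.2/0.00026) = 12.3852, ln(13.0/0.00026) = 10.8198
V₂ = 15.6 × 12.3852/10.8198 = 15.6 × 1.1447 = 17.8570 km/h

17.9 km/h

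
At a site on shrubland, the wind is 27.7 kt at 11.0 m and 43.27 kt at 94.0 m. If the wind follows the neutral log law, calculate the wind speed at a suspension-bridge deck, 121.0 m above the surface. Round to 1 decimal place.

Log law: V ∝ ln(z/z₀). From the pair, with r = V₁/V₂ = 0.64017,
ln z₀ = (ln z₁ − r·ln z₂)/(1 − r) = (2.3979 − 0.64017×4.5433)/0.35983 = -1.4189 → z₀ = 0.2420 m
V₃ = V₁ · ln(z₃/z₀)/ln(z₁/z₀) = 27.7 × 6.2147/3.8168 = 45.1025 kt

45.1 kt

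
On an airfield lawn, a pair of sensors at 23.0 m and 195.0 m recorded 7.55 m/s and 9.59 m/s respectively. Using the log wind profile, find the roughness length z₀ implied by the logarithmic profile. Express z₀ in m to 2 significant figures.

z₀ ≈ 0.0084 m

Log law: V(z) ∝ ln(z/z₀). With r = V₁/V₂ = 7.55/9.59 = 0.78728,
r · ln(z₂/z₀) = ln(z₁/z₀) ⇒ ln z₀ = (ln z₁ − r·ln z₂)/(1 − r)
ln z₀ = (3.13549 − 0.78728×5.27300) / 0.21272 = -4.7754
z₀ = exp(-4.7754) = 0.008435 m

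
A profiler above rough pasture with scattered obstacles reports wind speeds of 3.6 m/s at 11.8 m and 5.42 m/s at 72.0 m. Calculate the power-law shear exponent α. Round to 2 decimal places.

α ≈ 0.23

Power law: V₂/V₁ = (z₂/z₁)^α ⇒ α = ln(V₂/V₁) / ln(z₂/z₁)
α = ln(5.42/3.6) / ln(72.0/11.8) = ln(1.5056) / ln(6.1017)
  = 0.40916 / 1.80857 = 0.22624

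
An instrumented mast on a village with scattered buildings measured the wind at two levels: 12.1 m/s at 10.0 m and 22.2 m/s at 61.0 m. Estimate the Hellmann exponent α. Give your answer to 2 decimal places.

α ≈ 0.34

Power law: V₂/V₁ = (z₂/z₁)^α ⇒ α = ln(V₂/V₁) / ln(z₂/z₁)
α = ln(22.2/12.1) / ln(61.0/10.0) = ln(1.8347) / ln(6.1000)
  = 0.60689 / 1.80829 = 0.33561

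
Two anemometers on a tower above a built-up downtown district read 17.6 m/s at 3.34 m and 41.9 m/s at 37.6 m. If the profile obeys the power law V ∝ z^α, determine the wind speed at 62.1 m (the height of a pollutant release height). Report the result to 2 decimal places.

50.15 m/s

First find α: α = ln(V₂/V₁)/ln(z₂/z₁) = ln(41.9/17.6)/ln(37.6/3.34) = 0.86739/2.42103 = 0.3583
Extrapolate from 37.6 m to 62.1 m: V₃ = 41.9 × (62.1/37.6)^0.3583 = 41.9 × 1.1969 = 50.1514 m/s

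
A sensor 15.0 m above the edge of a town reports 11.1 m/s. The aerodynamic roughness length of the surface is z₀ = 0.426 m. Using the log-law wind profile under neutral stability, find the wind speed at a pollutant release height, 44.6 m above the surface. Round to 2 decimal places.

14.50 m/s

Log law: V(z) ∝ ln(z/z₀), so V₂/V₁ = ln(z₂/z₀) / ln(z₁/z₀).
ln(44.6/0.426) = 4.6510, ln(15.0/0.426) = 3.5614
V₂ = 11.1 × 4.6510/3.5614 = 11.1 × 1.3060 = 14.4963 m/s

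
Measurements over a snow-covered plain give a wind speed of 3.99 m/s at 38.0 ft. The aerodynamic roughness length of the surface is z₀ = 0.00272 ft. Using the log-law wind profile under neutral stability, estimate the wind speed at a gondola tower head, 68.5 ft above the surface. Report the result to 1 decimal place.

4.2 m/s

Log law: V(z) ∝ ln(z/z₀), so V₂/V₁ = ln(z₂/z₀) / ln(z₁/z₀).
ln(68.5/0.00272) = 10.1340, ln(38.0/0.00272) = 9.5447
V₂ = 3.99 × 10.1340/9.5447 = 3.99 × 1.0617 = 4.2363 m/s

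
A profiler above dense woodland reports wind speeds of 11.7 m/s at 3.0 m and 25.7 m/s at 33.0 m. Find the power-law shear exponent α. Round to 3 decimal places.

Power law: V₂/V₁ = (z₂/z₁)^α ⇒ α = ln(V₂/V₁) / ln(z₂/z₁)
α = ln(25.7/11.7) / ln(33.0/3.0) = ln(2.1966) / ln(11.0000)
  = 0.78690 / 2.39790 = 0.32816

α ≈ 0.328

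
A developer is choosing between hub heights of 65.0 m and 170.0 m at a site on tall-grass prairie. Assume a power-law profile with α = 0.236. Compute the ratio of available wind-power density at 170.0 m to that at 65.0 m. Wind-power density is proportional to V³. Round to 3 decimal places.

1.975

Speed ratio: V_B/V_A = (z_B/z_A)^α = (170.0/65.0)^0.236 = (2.6154)^0.236 = 1.25470
Power-density ratio: P_B/P_A = (V_B/V_A)³ = (1.25470)³ = 1.97522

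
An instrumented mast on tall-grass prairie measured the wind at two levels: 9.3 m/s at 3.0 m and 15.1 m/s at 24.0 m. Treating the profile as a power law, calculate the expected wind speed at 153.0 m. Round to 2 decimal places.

23.25 m/s

First find α: α = ln(V₂/V₁)/ln(z₂/z₁) = ln(15.1/9.3)/ln(24.0/3.0) = 0.48468/2.07944 = 0.2331
Extrapolate from 24.0 m to 153.0 m: V₃ = 15.1 × (153.0/24.0)^0.2331 = 15.1 × 1.5400 = 23.2534 m/s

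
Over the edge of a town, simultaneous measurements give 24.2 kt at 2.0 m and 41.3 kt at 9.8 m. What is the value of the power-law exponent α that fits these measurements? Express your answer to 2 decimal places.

Power law: V₂/V₁ = (z₂/z₁)^α ⇒ α = ln(V₂/V₁) / ln(z₂/z₁)
α = ln(41.3/24.2) / ln(9.8/2.0) = ln(1.7066) / ln(4.9000)
  = 0.53451 / 1.58924 = 0.33633

α ≈ 0.34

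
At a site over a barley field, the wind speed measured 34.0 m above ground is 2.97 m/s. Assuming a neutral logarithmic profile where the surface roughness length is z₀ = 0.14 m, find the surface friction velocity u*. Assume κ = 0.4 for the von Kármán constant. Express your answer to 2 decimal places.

u* ≈ 0.22 m/s

Log law: V(z) = (u*/κ) · ln(z/z₀) ⇒ u* = κ · V / ln(z/z₀)
u* = 0.4 × 2.97 / ln(34.0/0.14) = 0.4 × 2.97 / 5.4925
   = 1.1880 / 5.4925 = 0.2163 m/s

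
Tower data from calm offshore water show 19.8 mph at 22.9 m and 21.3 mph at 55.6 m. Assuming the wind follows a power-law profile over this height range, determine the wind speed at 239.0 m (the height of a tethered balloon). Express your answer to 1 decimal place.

24.0 mph

First find α: α = ln(V₂/V₁)/ln(z₂/z₁) = ln(21.3/19.8)/ln(55.6/22.9) = 0.07303/0.88705 = 0.0823
Extrapolate from 55.6 m to 239.0 m: V₃ = 21.3 × (239.0/55.6)^0.0823 = 21.3 × 1.1276 = 24.0169 mph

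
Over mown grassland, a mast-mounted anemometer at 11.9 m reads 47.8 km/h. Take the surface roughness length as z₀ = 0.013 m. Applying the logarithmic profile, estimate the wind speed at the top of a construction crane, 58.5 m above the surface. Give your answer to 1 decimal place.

Log law: V(z) ∝ ln(z/z₀), so V₂/V₁ = ln(z₂/z₀) / ln(z₁/z₀).
ln(58.5/0.013) = 8.4118, ln(11.9/0.013) = 6.8193
V₂ = 47.8 × 8.4118/6.8193 = 47.8 × 1.2335 = 58.9625 km/h

59.0 km/h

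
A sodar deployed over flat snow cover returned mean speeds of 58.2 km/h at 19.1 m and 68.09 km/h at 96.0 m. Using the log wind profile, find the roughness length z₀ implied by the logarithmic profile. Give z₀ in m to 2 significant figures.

Log law: V(z) ∝ ln(z/z₀). With r = V₁/V₂ = 58.2/68.09 = 0.85475,
r · ln(z₂/z₀) = ln(z₁/z₀) ⇒ ln z₀ = (ln z₁ − r·ln z₂)/(1 − r)
ln z₀ = (2.94969 − 0.85475×4.56435) / 0.14525 = -6.5522
z₀ = exp(-6.5522) = 0.001427 m

z₀ ≈ 0.0014 m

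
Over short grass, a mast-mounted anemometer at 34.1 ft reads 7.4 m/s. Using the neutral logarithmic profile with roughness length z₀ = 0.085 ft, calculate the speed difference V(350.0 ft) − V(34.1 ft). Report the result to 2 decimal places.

Log law: V₂ = V₁ · ln(z₂/z₀)/ln(z₁/z₀) = 7.4 × 8.3230/5.9944 = 10.2747 m/s
ΔV = 10.2747 − 7.4 = 2.8747 m/s

2.87 m/s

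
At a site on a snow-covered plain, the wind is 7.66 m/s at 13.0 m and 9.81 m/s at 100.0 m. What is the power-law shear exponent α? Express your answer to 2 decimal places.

α ≈ 0.12

Power law: V₂/V₁ = (z₂/z₁)^α ⇒ α = ln(V₂/V₁) / ln(z₂/z₁)
α = ln(9.81/7.66) / ln(100.0/13.0) = ln(1.2807) / ln(7.6923)
  = 0.24739 / 2.04022 = 0.12126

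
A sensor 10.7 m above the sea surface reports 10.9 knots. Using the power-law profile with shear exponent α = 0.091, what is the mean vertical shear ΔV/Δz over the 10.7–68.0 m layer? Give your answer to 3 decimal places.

0.035 knots/m

Power law: V₂ = V₁ · (z₂/z₁)^α = 10.9 × (6.3551)^0.091 = 12.8977 knots
ΔV/Δz = (12.8977 − 10.9)/(68.0 − 10.7) = 1.9977/57.3000 = 0.03486 knots/m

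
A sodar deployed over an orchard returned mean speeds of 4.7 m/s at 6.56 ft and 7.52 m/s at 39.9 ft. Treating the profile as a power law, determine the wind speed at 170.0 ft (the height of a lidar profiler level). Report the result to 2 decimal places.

First find α: α = ln(V₂/V₁)/ln(z₂/z₁) = ln(7.52/4.7)/ln(39.9/6.56) = 0.47000/1.80539 = 0.2603
Extrapolate from 39.9 ft to 170.0 ft: V₃ = 7.52 × (170.0/39.9)^0.2603 = 7.52 × 1.4584 = 10.9671 m/s

10.97 m/s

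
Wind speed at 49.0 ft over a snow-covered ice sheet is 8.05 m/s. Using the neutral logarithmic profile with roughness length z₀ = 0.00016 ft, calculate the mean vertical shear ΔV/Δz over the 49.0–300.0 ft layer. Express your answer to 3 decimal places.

Log law: V₂ = V₁ · ln(z₂/z₀)/ln(z₁/z₀) = 8.05 × 14.4441/12.6322 = 9.2047 m/s
ΔV/Δz = (9.2047 − 8.05)/(300.0 − 49.0) = 1.1547/251.0000 = 0.00460 m/s/ft

0.005 m/s/ft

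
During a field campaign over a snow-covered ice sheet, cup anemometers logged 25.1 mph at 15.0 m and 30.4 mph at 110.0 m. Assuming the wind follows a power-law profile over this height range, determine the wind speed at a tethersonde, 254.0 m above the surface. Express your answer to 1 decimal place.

32.9 mph

First find α: α = ln(V₂/V₁)/ln(z₂/z₁) = ln(30.4/25.1)/ln(110.0/15.0) = 0.19157/1.99243 = 0.0962
Extrapolate from 110.0 m to 254.0 m: V₃ = 30.4 × (254.0/110.0)^0.0962 = 30.4 × 1.0838 = 32.9472 mph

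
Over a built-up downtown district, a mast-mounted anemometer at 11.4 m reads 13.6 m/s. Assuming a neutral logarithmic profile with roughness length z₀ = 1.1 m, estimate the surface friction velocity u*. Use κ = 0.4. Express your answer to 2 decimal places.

u* ≈ 2.33 m/s

Log law: V(z) = (u*/κ) · ln(z/z₀) ⇒ u* = κ · V / ln(z/z₀)
u* = 0.4 × 13.6 / ln(11.4/1.1) = 0.4 × 13.6 / 2.3383
   = 5.4400 / 2.3383 = 2.3265 m/s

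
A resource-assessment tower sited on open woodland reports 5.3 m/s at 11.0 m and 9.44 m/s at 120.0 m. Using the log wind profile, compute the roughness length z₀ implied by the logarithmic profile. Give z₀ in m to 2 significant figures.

Log law: V(z) ∝ ln(z/z₀). With r = V₁/V₂ = 5.3/9.44 = 0.56144,
r · ln(z₂/z₀) = ln(z₁/z₀) ⇒ ln z₀ = (ln z₁ − r·ln z₂)/(1 − r)
ln z₀ = (2.39790 − 0.56144×4.78749) / 0.43856 = -0.6612
z₀ = exp(-0.6612) = 0.5162 m

z₀ ≈ 0.52 m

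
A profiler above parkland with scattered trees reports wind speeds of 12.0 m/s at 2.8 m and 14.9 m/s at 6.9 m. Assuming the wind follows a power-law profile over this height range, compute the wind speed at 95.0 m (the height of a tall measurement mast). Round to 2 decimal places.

First find α: α = ln(V₂/V₁)/ln(z₂/z₁) = ln(14.9/12.0)/ln(6.9/2.8) = 0.21645/0.90190 = 0.2400
Extrapolate from 6.9 m to 95.0 m: V₃ = 14.9 × (95.0/6.9)^0.2400 = 14.9 × 1.8764 = 27.9585 m/s

27.96 m/s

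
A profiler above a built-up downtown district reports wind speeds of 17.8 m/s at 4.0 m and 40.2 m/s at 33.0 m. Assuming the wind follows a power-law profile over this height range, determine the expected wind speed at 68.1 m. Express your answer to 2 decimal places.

53.17 m/s

First find α: α = ln(V₂/V₁)/ln(z₂/z₁) = ln(40.2/17.8)/ln(33.0/4.0) = 0.81467/2.11021 = 0.3861
Extrapolate from 33.0 m to 68.1 m: V₃ = 40.2 × (68.1/33.0)^0.3861 = 40.2 × 1.3227 = 53.1733 m/s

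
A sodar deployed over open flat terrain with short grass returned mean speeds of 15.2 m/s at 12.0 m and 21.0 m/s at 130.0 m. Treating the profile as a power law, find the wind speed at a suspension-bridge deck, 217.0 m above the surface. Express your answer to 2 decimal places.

22.51 m/s

First find α: α = ln(V₂/V₁)/ln(z₂/z₁) = ln(21.0/15.2)/ln(130.0/12.0) = 0.32323/2.38263 = 0.1357
Extrapolate from 130.0 m to 217.0 m: V₃ = 21.0 × (217.0/130.0)^0.1357 = 21.0 × 1.0720 = 22.5116 m/s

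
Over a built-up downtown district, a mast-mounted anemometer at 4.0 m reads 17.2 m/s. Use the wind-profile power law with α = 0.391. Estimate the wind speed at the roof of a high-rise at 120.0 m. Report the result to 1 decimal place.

65.0 m/s

Power-law profile: V₂ = V₁ · (z₂/z₁)^α
V₂ = 17.2 × (120.0/4.0)^0.391 = 17.2 × (30.0000)^0.391
    = 17.2 × 3.7805 = 65.0254 m/s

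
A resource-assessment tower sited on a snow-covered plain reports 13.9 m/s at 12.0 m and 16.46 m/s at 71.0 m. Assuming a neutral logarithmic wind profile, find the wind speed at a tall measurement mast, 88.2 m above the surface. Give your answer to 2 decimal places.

Log law: V ∝ ln(z/z₀). From the pair, with r = V₁/V₂ = 0.84447,
ln z₀ = (ln z₁ − r·ln z₂)/(1 − r) = (2.4849 − 0.84447×4.2627)/0.15553 = -7.1678 → z₀ = 0.0007710 m
V₃ = V₁ · ln(z₃/z₀)/ln(z₁/z₀) = 13.9 × 11.6475/9.6528 = 16.7724 m/s

16.77 m/s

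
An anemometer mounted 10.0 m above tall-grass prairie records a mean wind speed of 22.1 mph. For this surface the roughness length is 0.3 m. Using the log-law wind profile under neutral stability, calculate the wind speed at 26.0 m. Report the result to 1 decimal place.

Log law: V(z) ∝ ln(z/z₀), so V₂/V₁ = ln(z₂/z₀) / ln(z₁/z₀).
ln(26.0/0.3) = 4.4621, ln(10.0/0.3) = 3.5066
V₂ = 22.1 × 4.4621/3.5066 = 22.1 × 1.2725 = 28.1221 mph

28.1 mph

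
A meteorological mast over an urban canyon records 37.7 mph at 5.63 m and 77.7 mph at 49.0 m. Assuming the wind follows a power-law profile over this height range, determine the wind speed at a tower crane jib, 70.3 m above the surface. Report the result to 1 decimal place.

87.7 mph

First find α: α = ln(V₂/V₁)/ln(z₂/z₁) = ln(77.7/37.7)/ln(49.0/5.63) = 0.72320/2.16371 = 0.3342
Extrapolate from 49.0 m to 70.3 m: V₃ = 77.7 × (70.3/49.0)^0.3342 = 77.7 × 1.1282 = 87.6629 mph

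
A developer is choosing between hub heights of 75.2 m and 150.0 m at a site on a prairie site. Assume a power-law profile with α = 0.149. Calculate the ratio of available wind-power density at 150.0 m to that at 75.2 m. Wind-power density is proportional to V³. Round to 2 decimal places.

Speed ratio: V_B/V_A = (z_B/z_A)^α = (150.0/75.2)^0.149 = (1.9947)^0.149 = 1.10836
Power-density ratio: P_B/P_A = (V_B/V_A)³ = (1.10836)³ = 1.36158

1.36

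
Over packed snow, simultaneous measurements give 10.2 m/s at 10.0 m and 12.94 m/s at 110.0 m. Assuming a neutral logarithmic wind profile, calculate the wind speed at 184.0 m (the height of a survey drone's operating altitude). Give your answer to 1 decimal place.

13.5 m/s

Log law: V ∝ ln(z/z₀). From the pair, with r = V₁/V₂ = 0.78825,
ln z₀ = (ln z₁ − r·ln z₂)/(1 − r) = (2.3026 − 0.78825×4.7005)/0.21175 = -6.6239 → z₀ = 0.001328 m
V₃ = V₁ · ln(z₃/z₀)/ln(z₁/z₀) = 10.2 × 11.8388/8.9265 = 13.5279 m/s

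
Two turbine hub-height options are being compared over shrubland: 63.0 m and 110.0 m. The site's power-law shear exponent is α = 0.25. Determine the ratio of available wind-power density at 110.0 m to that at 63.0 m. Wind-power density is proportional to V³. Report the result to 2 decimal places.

Speed ratio: V_B/V_A = (z_B/z_A)^α = (110.0/63.0)^0.25 = (1.7460)^0.25 = 1.14951
Power-density ratio: P_B/P_A = (V_B/V_A)³ = (1.14951)³ = 1.51893

1.52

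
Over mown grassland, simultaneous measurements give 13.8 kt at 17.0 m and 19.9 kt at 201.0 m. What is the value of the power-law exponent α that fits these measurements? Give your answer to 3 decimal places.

Power law: V₂/V₁ = (z₂/z₁)^α ⇒ α = ln(V₂/V₁) / ln(z₂/z₁)
α = ln(19.9/13.8) / ln(201.0/17.0) = ln(1.4420) / ln(11.8235)
  = 0.36605 / 2.47009 = 0.14819

α ≈ 0.148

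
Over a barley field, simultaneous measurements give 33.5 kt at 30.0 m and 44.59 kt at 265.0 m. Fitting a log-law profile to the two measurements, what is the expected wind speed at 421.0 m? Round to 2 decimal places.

Log law: V ∝ ln(z/z₀). From the pair, with r = V₁/V₂ = 0.75129,
ln z₀ = (ln z₁ − r·ln z₂)/(1 − r) = (3.4012 − 0.75129×5.5797)/0.24871 = -3.1796 → z₀ = 0.04160 m
V₃ = V₁ · ln(z₃/z₀)/ln(z₁/z₀) = 33.5 × 9.2222/6.5808 = 46.9464 kt

46.95 kt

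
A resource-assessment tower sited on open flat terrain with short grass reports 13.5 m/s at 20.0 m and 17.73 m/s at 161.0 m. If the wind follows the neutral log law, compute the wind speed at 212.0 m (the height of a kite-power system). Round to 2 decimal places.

Log law: V ∝ ln(z/z₀). From the pair, with r = V₁/V₂ = 0.76142,
ln z₀ = (ln z₁ − r·ln z₂)/(1 − r) = (2.9957 − 0.76142×5.0814)/0.23858 = -3.6607 → z₀ = 0.02572 m
V₃ = V₁ · ln(z₃/z₀)/ln(z₁/z₀) = 13.5 × 9.0173/6.6564 = 18.2881 m/s

18.29 m/s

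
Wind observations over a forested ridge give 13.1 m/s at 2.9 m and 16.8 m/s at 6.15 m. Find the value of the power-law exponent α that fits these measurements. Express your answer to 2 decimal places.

α ≈ 0.33

Power law: V₂/V₁ = (z₂/z₁)^α ⇒ α = ln(V₂/V₁) / ln(z₂/z₁)
α = ln(16.8/13.1) / ln(6.15/2.9) = ln(1.2824) / ln(2.1207)
  = 0.24877 / 0.75174 = 0.33092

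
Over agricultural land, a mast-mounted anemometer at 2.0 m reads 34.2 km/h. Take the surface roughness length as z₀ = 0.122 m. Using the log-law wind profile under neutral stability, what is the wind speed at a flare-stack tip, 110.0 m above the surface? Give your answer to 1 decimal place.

83.2 km/h

Log law: V(z) ∝ ln(z/z₀), so V₂/V₁ = ln(z₂/z₀) / ln(z₁/z₀).
ln(110.0/0.122) = 6.8042, ln(2.0/0.122) = 2.7969
V₂ = 34.2 × 6.8042/2.7969 = 34.2 × 2.4328 = 83.2013 km/h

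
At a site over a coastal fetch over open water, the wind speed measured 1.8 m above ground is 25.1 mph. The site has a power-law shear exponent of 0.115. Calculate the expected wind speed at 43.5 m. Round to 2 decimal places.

36.20 mph

Power-law profile: V₂ = V₁ · (z₂/z₁)^α
V₂ = 25.1 × (43.5/1.8)^0.115 = 25.1 × (24.1667)^0.115
    = 25.1 × 1.4423 = 36.2029 mph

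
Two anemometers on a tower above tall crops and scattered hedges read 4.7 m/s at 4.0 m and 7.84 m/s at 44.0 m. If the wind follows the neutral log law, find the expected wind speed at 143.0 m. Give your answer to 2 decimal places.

Log law: V ∝ ln(z/z₀). From the pair, with r = V₁/V₂ = 0.59949,
ln z₀ = (ln z₁ − r·ln z₂)/(1 − r) = (1.3863 − 0.59949×3.7842)/0.40051 = -2.2029 → z₀ = 0.1105 m
V₃ = V₁ · ln(z₃/z₀)/ln(z₁/z₀) = 4.7 × 7.1658/3.5892 = 9.3834 m/s

9.38 m/s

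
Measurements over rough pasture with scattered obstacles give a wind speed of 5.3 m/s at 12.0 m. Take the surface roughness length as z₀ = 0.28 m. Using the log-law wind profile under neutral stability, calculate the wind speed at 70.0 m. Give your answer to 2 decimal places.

7.79 m/s

Log law: V(z) ∝ ln(z/z₀), so V₂/V₁ = ln(z₂/z₀) / ln(z₁/z₀).
ln(70.0/0.28) = 5.5215, ln(12.0/0.28) = 3.7579
V₂ = 5.3 × 5.5215/3.7579 = 5.3 × 1.4693 = 7.7873 m/s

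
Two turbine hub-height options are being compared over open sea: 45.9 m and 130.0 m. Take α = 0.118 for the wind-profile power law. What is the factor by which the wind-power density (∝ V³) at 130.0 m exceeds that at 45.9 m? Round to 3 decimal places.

1.446

Speed ratio: V_B/V_A = (z_B/z_A)^α = (130.0/45.9)^0.118 = (2.8322)^0.118 = 1.13071
Power-density ratio: P_B/P_A = (V_B/V_A)³ = (1.13071)³ = 1.44562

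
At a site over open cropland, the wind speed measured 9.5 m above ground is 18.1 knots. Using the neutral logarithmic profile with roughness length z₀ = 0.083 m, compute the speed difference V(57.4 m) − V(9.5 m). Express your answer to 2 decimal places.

Log law: V₂ = V₁ · ln(z₂/z₀)/ln(z₁/z₀) = 18.1 × 6.5390/4.7402 = 24.9684 knots
ΔV = 24.9684 − 18.1 = 6.8684 knots

6.87 knots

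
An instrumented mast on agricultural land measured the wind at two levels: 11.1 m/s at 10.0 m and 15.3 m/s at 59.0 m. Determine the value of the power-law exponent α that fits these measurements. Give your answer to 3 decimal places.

α ≈ 0.181

Power law: V₂/V₁ = (z₂/z₁)^α ⇒ α = ln(V₂/V₁) / ln(z₂/z₁)
α = ln(15.3/11.1) / ln(59.0/10.0) = ln(1.3784) / ln(5.9000)
  = 0.32091 / 1.77495 = 0.18080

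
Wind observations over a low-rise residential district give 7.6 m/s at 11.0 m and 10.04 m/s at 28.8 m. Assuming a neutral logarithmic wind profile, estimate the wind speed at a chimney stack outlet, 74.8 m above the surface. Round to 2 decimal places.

12.46 m/s

Log law: V ∝ ln(z/z₀). From the pair, with r = V₁/V₂ = 0.75697,
ln z₀ = (ln z₁ − r·ln z₂)/(1 − r) = (2.3979 − 0.75697×3.3604)/0.24303 = -0.6000 → z₀ = 0.5488 m
V₃ = V₁ · ln(z₃/z₀)/ln(z₁/z₀) = 7.6 × 4.9148/2.9979 = 12.4596 m/s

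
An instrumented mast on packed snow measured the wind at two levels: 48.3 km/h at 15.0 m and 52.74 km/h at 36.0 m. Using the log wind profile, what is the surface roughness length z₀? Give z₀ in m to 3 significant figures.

z₀ ≈ 0.00110 m

Log law: V(z) ∝ ln(z/z₀). With r = V₁/V₂ = 48.3/52.74 = 0.91581,
r · ln(z₂/z₀) = ln(z₁/z₀) ⇒ ln z₀ = (ln z₁ − r·ln z₂)/(1 − r)
ln z₀ = (2.70805 − 0.91581×3.58352) / 0.08419 = -6.8156
z₀ = exp(-6.8156) = 0.001097 m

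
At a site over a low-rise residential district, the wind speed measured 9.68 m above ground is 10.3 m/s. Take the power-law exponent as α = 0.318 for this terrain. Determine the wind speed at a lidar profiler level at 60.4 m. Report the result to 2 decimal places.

18.44 m/s

Power-law profile: V₂ = V₁ · (z₂/z₁)^α
V₂ = 10.3 × (60.4/9.68)^0.318 = 10.3 × (6.2397)^0.318
    = 10.3 × 1.7900 = 18.4374 m/s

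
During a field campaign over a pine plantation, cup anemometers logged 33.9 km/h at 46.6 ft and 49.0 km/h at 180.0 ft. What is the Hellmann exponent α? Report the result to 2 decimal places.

Power law: V₂/V₁ = (z₂/z₁)^α ⇒ α = ln(V₂/V₁) / ln(z₂/z₁)
α = ln(49.0/33.9) / ln(180.0/46.6) = ln(1.4454) / ln(3.8627)
  = 0.36841 / 1.35136 = 0.27262

α ≈ 0.27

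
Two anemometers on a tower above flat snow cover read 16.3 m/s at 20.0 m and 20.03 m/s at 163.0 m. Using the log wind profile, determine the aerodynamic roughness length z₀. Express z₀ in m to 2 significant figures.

z₀ ≈ 0.0021 m

Log law: V(z) ∝ ln(z/z₀). With r = V₁/V₂ = 16.3/20.03 = 0.81378,
r · ln(z₂/z₀) = ln(z₁/z₀) ⇒ ln z₀ = (ln z₁ − r·ln z₂)/(1 − r)
ln z₀ = (2.99573 − 0.81378×5.09375) / 0.18622 = -6.1725
z₀ = exp(-6.1725) = 0.002086 m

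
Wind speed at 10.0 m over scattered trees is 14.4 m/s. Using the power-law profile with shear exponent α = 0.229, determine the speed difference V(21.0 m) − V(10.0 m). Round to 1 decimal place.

Power law: V₂ = V₁ · (z₂/z₁)^α = 14.4 × (2.1000)^0.229 = 17.0667 m/s
ΔV = 17.0667 − 14.4 = 2.6667 m/s

2.7 m/s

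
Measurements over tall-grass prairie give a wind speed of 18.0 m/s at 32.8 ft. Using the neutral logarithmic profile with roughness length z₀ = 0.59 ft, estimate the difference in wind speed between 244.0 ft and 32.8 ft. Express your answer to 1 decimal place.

9.0 m/s

Log law: V₂ = V₁ · ln(z₂/z₀)/ln(z₁/z₀) = 18.0 × 6.0248/4.0181 = 26.9897 m/s
ΔV = 26.9897 − 18.0 = 8.9897 m/s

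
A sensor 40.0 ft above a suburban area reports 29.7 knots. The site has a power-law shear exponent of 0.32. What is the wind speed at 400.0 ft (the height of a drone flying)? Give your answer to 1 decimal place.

Power-law profile: V₂ = V₁ · (z₂/z₁)^α
V₂ = 29.7 × (400.0/40.0)^0.32 = 29.7 × (10.0000)^0.32
    = 29.7 × 2.0893 = 62.0521 knots

62.1 knots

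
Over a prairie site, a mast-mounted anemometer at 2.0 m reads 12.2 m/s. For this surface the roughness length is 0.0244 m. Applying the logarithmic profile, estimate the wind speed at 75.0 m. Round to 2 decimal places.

Log law: V(z) ∝ ln(z/z₀), so V₂/V₁ = ln(z₂/z₀) / ln(z₁/z₀).
ln(75.0/0.0244) = 8.0307, ln(2.0/0.0244) = 4.4063
V₂ = 12.2 × 8.0307/4.4063 = 12.2 × 1.8225 = 22.2349 m/s

22.23 m/s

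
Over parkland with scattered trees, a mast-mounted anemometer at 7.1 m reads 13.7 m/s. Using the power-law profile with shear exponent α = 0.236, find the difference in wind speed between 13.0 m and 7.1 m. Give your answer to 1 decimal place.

Power law: V₂ = V₁ · (z₂/z₁)^α = 13.7 × (1.8310)^0.236 = 15.8021 m/s
ΔV = 15.8021 − 13.7 = 2.1021 m/s

2.1 m/s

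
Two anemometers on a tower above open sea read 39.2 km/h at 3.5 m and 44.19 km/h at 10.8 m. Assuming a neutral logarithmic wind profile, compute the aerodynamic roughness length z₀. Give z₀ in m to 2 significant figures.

Log law: V(z) ∝ ln(z/z₀). With r = V₁/V₂ = 39.2/44.19 = 0.88708,
r · ln(z₂/z₀) = ln(z₁/z₀) ⇒ ln z₀ = (ln z₁ − r·ln z₂)/(1 − r)
ln z₀ = (1.25276 − 0.88708×2.37955) / 0.11292 = -7.5989
z₀ = exp(-7.5989) = 0.0005010 m

z₀ ≈ 0.00050 m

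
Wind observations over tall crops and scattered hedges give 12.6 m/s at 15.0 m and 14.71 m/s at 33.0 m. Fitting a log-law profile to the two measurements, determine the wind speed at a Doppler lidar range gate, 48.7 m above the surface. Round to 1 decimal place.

15.8 m/s

Log law: V ∝ ln(z/z₀). From the pair, with r = V₁/V₂ = 0.85656,
ln z₀ = (ln z₁ − r·ln z₂)/(1 − r) = (2.7081 − 0.85656×3.4965)/0.14344 = -2.0003 → z₀ = 0.1353 m
V₃ = V₁ · ln(z₃/z₀)/ln(z₁/z₀) = 12.6 × 5.8860/4.7083 = 15.7515 m/s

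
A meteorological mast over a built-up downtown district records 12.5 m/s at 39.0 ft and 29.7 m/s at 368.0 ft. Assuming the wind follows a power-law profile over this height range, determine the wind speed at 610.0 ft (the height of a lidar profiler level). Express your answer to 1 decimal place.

36.1 m/s

First find α: α = ln(V₂/V₁)/ln(z₂/z₁) = ln(29.7/12.5)/ln(368.0/39.0) = 0.86542/2.24452 = 0.3856
Extrapolate from 368.0 ft to 610.0 ft: V₃ = 29.7 × (610.0/368.0)^0.3856 = 29.7 × 1.2151 = 36.0896 m/s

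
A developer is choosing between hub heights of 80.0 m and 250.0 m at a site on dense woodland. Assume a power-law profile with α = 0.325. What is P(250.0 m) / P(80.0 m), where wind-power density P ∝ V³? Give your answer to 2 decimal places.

Speed ratio: V_B/V_A = (z_B/z_A)^α = (250.0/80.0)^0.325 = (3.1250)^0.325 = 1.44819
Power-density ratio: P_B/P_A = (V_B/V_A)³ = (1.44819)³ = 3.03724

3.04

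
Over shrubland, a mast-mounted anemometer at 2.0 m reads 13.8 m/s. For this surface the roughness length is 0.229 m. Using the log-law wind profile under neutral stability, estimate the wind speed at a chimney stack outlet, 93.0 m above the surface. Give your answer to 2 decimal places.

38.25 m/s

Log law: V(z) ∝ ln(z/z₀), so V₂/V₁ = ln(z₂/z₀) / ln(z₁/z₀).
ln(93.0/0.229) = 6.0066, ln(2.0/0.229) = 2.1672
V₂ = 13.8 × 6.0066/2.1672 = 13.8 × 2.7716 = 38.2486 m/s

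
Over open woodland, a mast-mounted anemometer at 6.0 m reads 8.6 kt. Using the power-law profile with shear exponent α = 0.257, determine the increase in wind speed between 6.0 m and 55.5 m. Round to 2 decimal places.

Power law: V₂ = V₁ · (z₂/z₁)^α = 8.6 × (9.2500)^0.257 = 15.2334 kt
ΔV = 15.2334 − 8.6 = 6.6334 kt

6.63 kt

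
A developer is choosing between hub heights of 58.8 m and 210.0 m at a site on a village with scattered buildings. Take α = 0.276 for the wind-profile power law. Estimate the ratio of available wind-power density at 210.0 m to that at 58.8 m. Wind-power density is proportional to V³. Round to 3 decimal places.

2.869

Speed ratio: V_B/V_A = (z_B/z_A)^α = (210.0/58.8)^0.276 = (3.5714)^0.276 = 1.42097
Power-density ratio: P_B/P_A = (V_B/V_A)³ = (1.42097)³ = 2.86915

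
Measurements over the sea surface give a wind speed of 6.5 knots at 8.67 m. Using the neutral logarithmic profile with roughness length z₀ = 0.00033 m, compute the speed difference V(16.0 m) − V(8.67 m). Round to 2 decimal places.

0.39 knots

Log law: V₂ = V₁ · ln(z₂/z₀)/ln(z₁/z₀) = 6.5 × 10.7890/10.1763 = 6.8914 knots
ΔV = 6.8914 − 6.5 = 0.3914 knots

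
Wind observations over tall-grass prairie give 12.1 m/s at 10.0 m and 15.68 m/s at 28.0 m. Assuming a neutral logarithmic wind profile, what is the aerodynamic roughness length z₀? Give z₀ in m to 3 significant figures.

z₀ ≈ 0.308 m

Log law: V(z) ∝ ln(z/z₀). With r = V₁/V₂ = 12.1/15.68 = 0.77168,
r · ln(z₂/z₀) = ln(z₁/z₀) ⇒ ln z₀ = (ln z₁ − r·ln z₂)/(1 − r)
ln z₀ = (2.30259 − 0.77168×3.33220) / 0.22832 = -1.1774
z₀ = exp(-1.1774) = 0.3081 m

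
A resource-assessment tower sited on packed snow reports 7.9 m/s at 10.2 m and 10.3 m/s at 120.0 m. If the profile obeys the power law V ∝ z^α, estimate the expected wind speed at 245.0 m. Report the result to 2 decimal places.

First find α: α = ln(V₂/V₁)/ln(z₂/z₁) = ln(10.3/7.9)/ln(120.0/10.2) = 0.26528/2.46510 = 0.1076
Extrapolate from 120.0 m to 245.0 m: V₃ = 10.3 × (245.0/120.0)^0.1076 = 10.3 × 1.0798 = 11.1223 m/s

11.12 m/s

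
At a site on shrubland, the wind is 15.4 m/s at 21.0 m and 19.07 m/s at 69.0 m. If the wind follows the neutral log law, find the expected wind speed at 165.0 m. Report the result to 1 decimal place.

21.8 m/s

Log law: V ∝ ln(z/z₀). From the pair, with r = V₁/V₂ = 0.80755,
ln z₀ = (ln z₁ − r·ln z₂)/(1 − r) = (3.0445 − 0.80755×4.2341)/0.19245 = -1.9472 → z₀ = 0.1427 m
V₃ = V₁ · ln(z₃/z₀)/ln(z₁/z₀) = 15.4 × 7.0531/4.9917 = 21.7597 m/s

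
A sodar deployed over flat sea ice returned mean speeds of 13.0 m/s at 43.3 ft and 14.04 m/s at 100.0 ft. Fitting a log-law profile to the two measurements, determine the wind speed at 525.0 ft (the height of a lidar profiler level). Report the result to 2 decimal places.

Log law: V ∝ ln(z/z₀). From the pair, with r = V₁/V₂ = 0.92593,
ln z₀ = (ln z₁ − r·ln z₂)/(1 − r) = (3.7682 − 0.92593×4.6052)/0.07407 = -6.6946 → z₀ = 0.001238 ft
V₃ = V₁ · ln(z₃/z₀)/ln(z₁/z₀) = 13.0 × 12.9580/10.4627 = 16.1004 m/s

16.10 m/s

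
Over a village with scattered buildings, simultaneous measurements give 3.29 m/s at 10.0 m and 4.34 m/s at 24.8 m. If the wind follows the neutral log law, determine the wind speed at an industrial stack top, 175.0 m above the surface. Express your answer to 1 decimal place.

Log law: V ∝ ln(z/z₀). From the pair, with r = V₁/V₂ = 0.75806,
ln z₀ = (ln z₁ − r·ln z₂)/(1 − r) = (2.3026 − 0.75806×3.2108)/0.24194 = -0.5433 → z₀ = 0.5808 m
V₃ = V₁ · ln(z₃/z₀)/ln(z₁/z₀) = 3.29 × 5.7081/2.8459 = 6.5989 m/s

6.6 m/s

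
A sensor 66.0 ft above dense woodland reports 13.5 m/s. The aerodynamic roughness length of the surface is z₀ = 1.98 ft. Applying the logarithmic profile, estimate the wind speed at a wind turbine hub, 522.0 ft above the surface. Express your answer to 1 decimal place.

Log law: V(z) ∝ ln(z/z₀), so V₂/V₁ = ln(z₂/z₀) / ln(z₁/z₀).
ln(522.0/1.98) = 5.5746, ln(66.0/1.98) = 3.5066
V₂ = 13.5 × 5.5746/3.5066 = 13.5 × 1.5898 = 21.4617 m/s

21.5 m/s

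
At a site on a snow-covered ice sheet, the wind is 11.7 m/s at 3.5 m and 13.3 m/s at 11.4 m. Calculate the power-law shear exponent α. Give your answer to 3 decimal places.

Power law: V₂/V₁ = (z₂/z₁)^α ⇒ α = ln(V₂/V₁) / ln(z₂/z₁)
α = ln(13.3/11.7) / ln(11.4/3.5) = ln(1.1368) / ln(3.2571)
  = 0.12818 / 1.18085 = 0.10854

α ≈ 0.109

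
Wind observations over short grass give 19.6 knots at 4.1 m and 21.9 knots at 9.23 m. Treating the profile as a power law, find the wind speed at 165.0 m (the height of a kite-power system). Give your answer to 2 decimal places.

32.48 knots

First find α: α = ln(V₂/V₁)/ln(z₂/z₁) = ln(21.9/19.6)/ln(9.23/4.1) = 0.11096/0.81147 = 0.1367
Extrapolate from 9.23 m to 165.0 m: V₃ = 21.9 × (165.0/9.23)^0.1367 = 21.9 × 1.4833 = 32.4845 knots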